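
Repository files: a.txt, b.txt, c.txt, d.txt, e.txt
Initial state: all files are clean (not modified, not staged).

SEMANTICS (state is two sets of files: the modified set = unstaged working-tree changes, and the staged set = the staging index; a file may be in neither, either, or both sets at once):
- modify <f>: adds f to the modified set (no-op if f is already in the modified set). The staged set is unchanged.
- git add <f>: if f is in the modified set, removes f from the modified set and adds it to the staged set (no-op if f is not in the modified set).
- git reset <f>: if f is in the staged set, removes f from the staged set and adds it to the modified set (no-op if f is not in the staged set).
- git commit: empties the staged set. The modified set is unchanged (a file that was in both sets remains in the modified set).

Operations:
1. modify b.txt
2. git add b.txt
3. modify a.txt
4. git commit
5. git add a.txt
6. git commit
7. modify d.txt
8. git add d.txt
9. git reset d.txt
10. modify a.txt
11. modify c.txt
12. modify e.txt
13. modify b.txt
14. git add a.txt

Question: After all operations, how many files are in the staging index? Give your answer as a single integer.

Answer: 1

Derivation:
After op 1 (modify b.txt): modified={b.txt} staged={none}
After op 2 (git add b.txt): modified={none} staged={b.txt}
After op 3 (modify a.txt): modified={a.txt} staged={b.txt}
After op 4 (git commit): modified={a.txt} staged={none}
After op 5 (git add a.txt): modified={none} staged={a.txt}
After op 6 (git commit): modified={none} staged={none}
After op 7 (modify d.txt): modified={d.txt} staged={none}
After op 8 (git add d.txt): modified={none} staged={d.txt}
After op 9 (git reset d.txt): modified={d.txt} staged={none}
After op 10 (modify a.txt): modified={a.txt, d.txt} staged={none}
After op 11 (modify c.txt): modified={a.txt, c.txt, d.txt} staged={none}
After op 12 (modify e.txt): modified={a.txt, c.txt, d.txt, e.txt} staged={none}
After op 13 (modify b.txt): modified={a.txt, b.txt, c.txt, d.txt, e.txt} staged={none}
After op 14 (git add a.txt): modified={b.txt, c.txt, d.txt, e.txt} staged={a.txt}
Final staged set: {a.txt} -> count=1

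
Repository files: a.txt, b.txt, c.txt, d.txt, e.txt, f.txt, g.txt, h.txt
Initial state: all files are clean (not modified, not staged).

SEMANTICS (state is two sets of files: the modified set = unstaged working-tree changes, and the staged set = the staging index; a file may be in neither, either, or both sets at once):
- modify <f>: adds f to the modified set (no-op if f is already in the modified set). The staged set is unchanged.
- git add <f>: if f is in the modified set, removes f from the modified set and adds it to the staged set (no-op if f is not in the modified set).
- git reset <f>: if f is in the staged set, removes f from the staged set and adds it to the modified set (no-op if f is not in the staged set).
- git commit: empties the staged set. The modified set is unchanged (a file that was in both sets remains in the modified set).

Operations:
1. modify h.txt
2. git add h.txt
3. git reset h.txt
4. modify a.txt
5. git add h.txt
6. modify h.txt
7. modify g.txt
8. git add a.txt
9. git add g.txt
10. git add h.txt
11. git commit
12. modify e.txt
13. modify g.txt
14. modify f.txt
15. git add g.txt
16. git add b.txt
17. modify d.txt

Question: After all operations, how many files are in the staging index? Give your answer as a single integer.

After op 1 (modify h.txt): modified={h.txt} staged={none}
After op 2 (git add h.txt): modified={none} staged={h.txt}
After op 3 (git reset h.txt): modified={h.txt} staged={none}
After op 4 (modify a.txt): modified={a.txt, h.txt} staged={none}
After op 5 (git add h.txt): modified={a.txt} staged={h.txt}
After op 6 (modify h.txt): modified={a.txt, h.txt} staged={h.txt}
After op 7 (modify g.txt): modified={a.txt, g.txt, h.txt} staged={h.txt}
After op 8 (git add a.txt): modified={g.txt, h.txt} staged={a.txt, h.txt}
After op 9 (git add g.txt): modified={h.txt} staged={a.txt, g.txt, h.txt}
After op 10 (git add h.txt): modified={none} staged={a.txt, g.txt, h.txt}
After op 11 (git commit): modified={none} staged={none}
After op 12 (modify e.txt): modified={e.txt} staged={none}
After op 13 (modify g.txt): modified={e.txt, g.txt} staged={none}
After op 14 (modify f.txt): modified={e.txt, f.txt, g.txt} staged={none}
After op 15 (git add g.txt): modified={e.txt, f.txt} staged={g.txt}
After op 16 (git add b.txt): modified={e.txt, f.txt} staged={g.txt}
After op 17 (modify d.txt): modified={d.txt, e.txt, f.txt} staged={g.txt}
Final staged set: {g.txt} -> count=1

Answer: 1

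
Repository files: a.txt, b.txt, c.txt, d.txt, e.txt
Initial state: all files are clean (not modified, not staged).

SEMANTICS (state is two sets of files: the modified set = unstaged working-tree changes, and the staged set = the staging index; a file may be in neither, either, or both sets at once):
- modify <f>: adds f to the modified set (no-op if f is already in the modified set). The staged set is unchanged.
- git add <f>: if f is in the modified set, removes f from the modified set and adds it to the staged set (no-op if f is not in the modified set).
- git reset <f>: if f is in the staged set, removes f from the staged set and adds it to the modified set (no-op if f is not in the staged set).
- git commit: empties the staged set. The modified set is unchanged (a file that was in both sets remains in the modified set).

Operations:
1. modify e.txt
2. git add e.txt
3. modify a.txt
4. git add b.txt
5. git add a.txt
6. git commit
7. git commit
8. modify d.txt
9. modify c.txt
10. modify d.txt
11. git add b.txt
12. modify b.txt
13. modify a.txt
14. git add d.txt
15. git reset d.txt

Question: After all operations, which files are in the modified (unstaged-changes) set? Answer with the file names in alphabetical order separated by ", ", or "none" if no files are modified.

After op 1 (modify e.txt): modified={e.txt} staged={none}
After op 2 (git add e.txt): modified={none} staged={e.txt}
After op 3 (modify a.txt): modified={a.txt} staged={e.txt}
After op 4 (git add b.txt): modified={a.txt} staged={e.txt}
After op 5 (git add a.txt): modified={none} staged={a.txt, e.txt}
After op 6 (git commit): modified={none} staged={none}
After op 7 (git commit): modified={none} staged={none}
After op 8 (modify d.txt): modified={d.txt} staged={none}
After op 9 (modify c.txt): modified={c.txt, d.txt} staged={none}
After op 10 (modify d.txt): modified={c.txt, d.txt} staged={none}
After op 11 (git add b.txt): modified={c.txt, d.txt} staged={none}
After op 12 (modify b.txt): modified={b.txt, c.txt, d.txt} staged={none}
After op 13 (modify a.txt): modified={a.txt, b.txt, c.txt, d.txt} staged={none}
After op 14 (git add d.txt): modified={a.txt, b.txt, c.txt} staged={d.txt}
After op 15 (git reset d.txt): modified={a.txt, b.txt, c.txt, d.txt} staged={none}

Answer: a.txt, b.txt, c.txt, d.txt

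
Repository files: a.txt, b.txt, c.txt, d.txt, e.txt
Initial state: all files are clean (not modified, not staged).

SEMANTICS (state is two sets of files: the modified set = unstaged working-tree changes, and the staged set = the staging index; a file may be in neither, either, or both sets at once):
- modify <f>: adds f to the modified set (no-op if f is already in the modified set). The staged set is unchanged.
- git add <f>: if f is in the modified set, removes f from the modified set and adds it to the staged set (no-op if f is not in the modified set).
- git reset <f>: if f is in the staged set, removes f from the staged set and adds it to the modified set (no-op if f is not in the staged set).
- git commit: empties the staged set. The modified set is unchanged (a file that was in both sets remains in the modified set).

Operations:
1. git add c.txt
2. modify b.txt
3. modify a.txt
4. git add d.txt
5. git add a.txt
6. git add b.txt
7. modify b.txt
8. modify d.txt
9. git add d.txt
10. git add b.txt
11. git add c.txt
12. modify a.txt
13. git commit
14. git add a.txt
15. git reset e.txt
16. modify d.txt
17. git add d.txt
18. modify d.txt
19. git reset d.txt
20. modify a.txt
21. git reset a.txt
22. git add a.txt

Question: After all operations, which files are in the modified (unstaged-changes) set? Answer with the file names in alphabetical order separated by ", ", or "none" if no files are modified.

After op 1 (git add c.txt): modified={none} staged={none}
After op 2 (modify b.txt): modified={b.txt} staged={none}
After op 3 (modify a.txt): modified={a.txt, b.txt} staged={none}
After op 4 (git add d.txt): modified={a.txt, b.txt} staged={none}
After op 5 (git add a.txt): modified={b.txt} staged={a.txt}
After op 6 (git add b.txt): modified={none} staged={a.txt, b.txt}
After op 7 (modify b.txt): modified={b.txt} staged={a.txt, b.txt}
After op 8 (modify d.txt): modified={b.txt, d.txt} staged={a.txt, b.txt}
After op 9 (git add d.txt): modified={b.txt} staged={a.txt, b.txt, d.txt}
After op 10 (git add b.txt): modified={none} staged={a.txt, b.txt, d.txt}
After op 11 (git add c.txt): modified={none} staged={a.txt, b.txt, d.txt}
After op 12 (modify a.txt): modified={a.txt} staged={a.txt, b.txt, d.txt}
After op 13 (git commit): modified={a.txt} staged={none}
After op 14 (git add a.txt): modified={none} staged={a.txt}
After op 15 (git reset e.txt): modified={none} staged={a.txt}
After op 16 (modify d.txt): modified={d.txt} staged={a.txt}
After op 17 (git add d.txt): modified={none} staged={a.txt, d.txt}
After op 18 (modify d.txt): modified={d.txt} staged={a.txt, d.txt}
After op 19 (git reset d.txt): modified={d.txt} staged={a.txt}
After op 20 (modify a.txt): modified={a.txt, d.txt} staged={a.txt}
After op 21 (git reset a.txt): modified={a.txt, d.txt} staged={none}
After op 22 (git add a.txt): modified={d.txt} staged={a.txt}

Answer: d.txt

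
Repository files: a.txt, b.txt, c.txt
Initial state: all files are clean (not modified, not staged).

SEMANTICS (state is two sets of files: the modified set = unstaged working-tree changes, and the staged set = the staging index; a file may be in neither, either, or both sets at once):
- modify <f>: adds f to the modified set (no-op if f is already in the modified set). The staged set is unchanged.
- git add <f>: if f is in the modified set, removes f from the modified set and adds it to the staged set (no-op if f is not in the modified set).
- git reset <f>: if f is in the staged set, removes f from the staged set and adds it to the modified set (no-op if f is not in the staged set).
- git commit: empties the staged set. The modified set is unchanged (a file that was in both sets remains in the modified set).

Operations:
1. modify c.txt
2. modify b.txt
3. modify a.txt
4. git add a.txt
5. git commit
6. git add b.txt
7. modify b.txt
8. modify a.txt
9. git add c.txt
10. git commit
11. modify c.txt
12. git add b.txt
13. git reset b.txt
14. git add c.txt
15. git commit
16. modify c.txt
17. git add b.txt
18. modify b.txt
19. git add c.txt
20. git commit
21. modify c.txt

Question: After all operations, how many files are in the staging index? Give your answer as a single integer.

After op 1 (modify c.txt): modified={c.txt} staged={none}
After op 2 (modify b.txt): modified={b.txt, c.txt} staged={none}
After op 3 (modify a.txt): modified={a.txt, b.txt, c.txt} staged={none}
After op 4 (git add a.txt): modified={b.txt, c.txt} staged={a.txt}
After op 5 (git commit): modified={b.txt, c.txt} staged={none}
After op 6 (git add b.txt): modified={c.txt} staged={b.txt}
After op 7 (modify b.txt): modified={b.txt, c.txt} staged={b.txt}
After op 8 (modify a.txt): modified={a.txt, b.txt, c.txt} staged={b.txt}
After op 9 (git add c.txt): modified={a.txt, b.txt} staged={b.txt, c.txt}
After op 10 (git commit): modified={a.txt, b.txt} staged={none}
After op 11 (modify c.txt): modified={a.txt, b.txt, c.txt} staged={none}
After op 12 (git add b.txt): modified={a.txt, c.txt} staged={b.txt}
After op 13 (git reset b.txt): modified={a.txt, b.txt, c.txt} staged={none}
After op 14 (git add c.txt): modified={a.txt, b.txt} staged={c.txt}
After op 15 (git commit): modified={a.txt, b.txt} staged={none}
After op 16 (modify c.txt): modified={a.txt, b.txt, c.txt} staged={none}
After op 17 (git add b.txt): modified={a.txt, c.txt} staged={b.txt}
After op 18 (modify b.txt): modified={a.txt, b.txt, c.txt} staged={b.txt}
After op 19 (git add c.txt): modified={a.txt, b.txt} staged={b.txt, c.txt}
After op 20 (git commit): modified={a.txt, b.txt} staged={none}
After op 21 (modify c.txt): modified={a.txt, b.txt, c.txt} staged={none}
Final staged set: {none} -> count=0

Answer: 0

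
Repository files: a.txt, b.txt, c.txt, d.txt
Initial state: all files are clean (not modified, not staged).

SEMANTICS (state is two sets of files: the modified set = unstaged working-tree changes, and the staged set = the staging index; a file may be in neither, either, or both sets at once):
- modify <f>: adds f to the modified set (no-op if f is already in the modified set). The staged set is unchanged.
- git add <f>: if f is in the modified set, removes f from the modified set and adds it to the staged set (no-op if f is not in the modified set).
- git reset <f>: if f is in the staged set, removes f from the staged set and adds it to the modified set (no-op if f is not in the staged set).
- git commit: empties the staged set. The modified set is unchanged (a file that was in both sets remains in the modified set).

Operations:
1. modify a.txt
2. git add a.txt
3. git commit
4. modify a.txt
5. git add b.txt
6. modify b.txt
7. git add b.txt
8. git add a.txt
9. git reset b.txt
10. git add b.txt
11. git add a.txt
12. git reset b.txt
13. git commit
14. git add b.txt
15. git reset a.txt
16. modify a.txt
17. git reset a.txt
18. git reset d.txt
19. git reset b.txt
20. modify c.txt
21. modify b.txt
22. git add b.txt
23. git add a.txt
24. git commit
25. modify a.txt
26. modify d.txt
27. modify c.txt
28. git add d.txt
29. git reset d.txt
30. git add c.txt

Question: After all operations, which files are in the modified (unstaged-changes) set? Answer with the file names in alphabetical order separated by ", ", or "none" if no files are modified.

After op 1 (modify a.txt): modified={a.txt} staged={none}
After op 2 (git add a.txt): modified={none} staged={a.txt}
After op 3 (git commit): modified={none} staged={none}
After op 4 (modify a.txt): modified={a.txt} staged={none}
After op 5 (git add b.txt): modified={a.txt} staged={none}
After op 6 (modify b.txt): modified={a.txt, b.txt} staged={none}
After op 7 (git add b.txt): modified={a.txt} staged={b.txt}
After op 8 (git add a.txt): modified={none} staged={a.txt, b.txt}
After op 9 (git reset b.txt): modified={b.txt} staged={a.txt}
After op 10 (git add b.txt): modified={none} staged={a.txt, b.txt}
After op 11 (git add a.txt): modified={none} staged={a.txt, b.txt}
After op 12 (git reset b.txt): modified={b.txt} staged={a.txt}
After op 13 (git commit): modified={b.txt} staged={none}
After op 14 (git add b.txt): modified={none} staged={b.txt}
After op 15 (git reset a.txt): modified={none} staged={b.txt}
After op 16 (modify a.txt): modified={a.txt} staged={b.txt}
After op 17 (git reset a.txt): modified={a.txt} staged={b.txt}
After op 18 (git reset d.txt): modified={a.txt} staged={b.txt}
After op 19 (git reset b.txt): modified={a.txt, b.txt} staged={none}
After op 20 (modify c.txt): modified={a.txt, b.txt, c.txt} staged={none}
After op 21 (modify b.txt): modified={a.txt, b.txt, c.txt} staged={none}
After op 22 (git add b.txt): modified={a.txt, c.txt} staged={b.txt}
After op 23 (git add a.txt): modified={c.txt} staged={a.txt, b.txt}
After op 24 (git commit): modified={c.txt} staged={none}
After op 25 (modify a.txt): modified={a.txt, c.txt} staged={none}
After op 26 (modify d.txt): modified={a.txt, c.txt, d.txt} staged={none}
After op 27 (modify c.txt): modified={a.txt, c.txt, d.txt} staged={none}
After op 28 (git add d.txt): modified={a.txt, c.txt} staged={d.txt}
After op 29 (git reset d.txt): modified={a.txt, c.txt, d.txt} staged={none}
After op 30 (git add c.txt): modified={a.txt, d.txt} staged={c.txt}

Answer: a.txt, d.txt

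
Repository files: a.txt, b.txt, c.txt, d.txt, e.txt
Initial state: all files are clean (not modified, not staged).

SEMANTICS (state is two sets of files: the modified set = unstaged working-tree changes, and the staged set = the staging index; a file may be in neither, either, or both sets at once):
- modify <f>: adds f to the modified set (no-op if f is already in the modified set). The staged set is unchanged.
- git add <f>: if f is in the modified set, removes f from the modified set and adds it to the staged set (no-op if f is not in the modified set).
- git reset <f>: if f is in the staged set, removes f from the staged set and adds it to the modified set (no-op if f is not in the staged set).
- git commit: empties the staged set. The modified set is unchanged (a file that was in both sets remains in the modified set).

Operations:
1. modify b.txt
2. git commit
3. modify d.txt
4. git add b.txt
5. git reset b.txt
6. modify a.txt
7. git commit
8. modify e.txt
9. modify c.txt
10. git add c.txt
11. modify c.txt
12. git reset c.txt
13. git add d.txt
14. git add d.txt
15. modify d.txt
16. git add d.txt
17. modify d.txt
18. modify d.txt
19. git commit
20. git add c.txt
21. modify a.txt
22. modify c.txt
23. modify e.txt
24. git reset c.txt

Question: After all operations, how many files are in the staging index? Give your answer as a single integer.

After op 1 (modify b.txt): modified={b.txt} staged={none}
After op 2 (git commit): modified={b.txt} staged={none}
After op 3 (modify d.txt): modified={b.txt, d.txt} staged={none}
After op 4 (git add b.txt): modified={d.txt} staged={b.txt}
After op 5 (git reset b.txt): modified={b.txt, d.txt} staged={none}
After op 6 (modify a.txt): modified={a.txt, b.txt, d.txt} staged={none}
After op 7 (git commit): modified={a.txt, b.txt, d.txt} staged={none}
After op 8 (modify e.txt): modified={a.txt, b.txt, d.txt, e.txt} staged={none}
After op 9 (modify c.txt): modified={a.txt, b.txt, c.txt, d.txt, e.txt} staged={none}
After op 10 (git add c.txt): modified={a.txt, b.txt, d.txt, e.txt} staged={c.txt}
After op 11 (modify c.txt): modified={a.txt, b.txt, c.txt, d.txt, e.txt} staged={c.txt}
After op 12 (git reset c.txt): modified={a.txt, b.txt, c.txt, d.txt, e.txt} staged={none}
After op 13 (git add d.txt): modified={a.txt, b.txt, c.txt, e.txt} staged={d.txt}
After op 14 (git add d.txt): modified={a.txt, b.txt, c.txt, e.txt} staged={d.txt}
After op 15 (modify d.txt): modified={a.txt, b.txt, c.txt, d.txt, e.txt} staged={d.txt}
After op 16 (git add d.txt): modified={a.txt, b.txt, c.txt, e.txt} staged={d.txt}
After op 17 (modify d.txt): modified={a.txt, b.txt, c.txt, d.txt, e.txt} staged={d.txt}
After op 18 (modify d.txt): modified={a.txt, b.txt, c.txt, d.txt, e.txt} staged={d.txt}
After op 19 (git commit): modified={a.txt, b.txt, c.txt, d.txt, e.txt} staged={none}
After op 20 (git add c.txt): modified={a.txt, b.txt, d.txt, e.txt} staged={c.txt}
After op 21 (modify a.txt): modified={a.txt, b.txt, d.txt, e.txt} staged={c.txt}
After op 22 (modify c.txt): modified={a.txt, b.txt, c.txt, d.txt, e.txt} staged={c.txt}
After op 23 (modify e.txt): modified={a.txt, b.txt, c.txt, d.txt, e.txt} staged={c.txt}
After op 24 (git reset c.txt): modified={a.txt, b.txt, c.txt, d.txt, e.txt} staged={none}
Final staged set: {none} -> count=0

Answer: 0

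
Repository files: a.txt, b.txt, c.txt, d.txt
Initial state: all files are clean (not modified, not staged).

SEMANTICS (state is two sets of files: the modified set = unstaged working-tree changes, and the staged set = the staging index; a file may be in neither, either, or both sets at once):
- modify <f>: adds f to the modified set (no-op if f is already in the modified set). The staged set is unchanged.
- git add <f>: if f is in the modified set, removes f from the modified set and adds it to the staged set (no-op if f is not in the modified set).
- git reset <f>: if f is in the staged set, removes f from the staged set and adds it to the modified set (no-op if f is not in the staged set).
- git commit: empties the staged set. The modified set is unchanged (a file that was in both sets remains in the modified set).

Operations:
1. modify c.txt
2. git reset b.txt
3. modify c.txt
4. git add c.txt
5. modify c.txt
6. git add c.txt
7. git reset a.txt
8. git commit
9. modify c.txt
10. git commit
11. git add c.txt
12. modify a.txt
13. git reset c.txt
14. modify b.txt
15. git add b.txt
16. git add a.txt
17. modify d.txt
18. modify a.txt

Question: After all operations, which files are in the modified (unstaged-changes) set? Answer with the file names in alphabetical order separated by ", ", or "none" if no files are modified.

Answer: a.txt, c.txt, d.txt

Derivation:
After op 1 (modify c.txt): modified={c.txt} staged={none}
After op 2 (git reset b.txt): modified={c.txt} staged={none}
After op 3 (modify c.txt): modified={c.txt} staged={none}
After op 4 (git add c.txt): modified={none} staged={c.txt}
After op 5 (modify c.txt): modified={c.txt} staged={c.txt}
After op 6 (git add c.txt): modified={none} staged={c.txt}
After op 7 (git reset a.txt): modified={none} staged={c.txt}
After op 8 (git commit): modified={none} staged={none}
After op 9 (modify c.txt): modified={c.txt} staged={none}
After op 10 (git commit): modified={c.txt} staged={none}
After op 11 (git add c.txt): modified={none} staged={c.txt}
After op 12 (modify a.txt): modified={a.txt} staged={c.txt}
After op 13 (git reset c.txt): modified={a.txt, c.txt} staged={none}
After op 14 (modify b.txt): modified={a.txt, b.txt, c.txt} staged={none}
After op 15 (git add b.txt): modified={a.txt, c.txt} staged={b.txt}
After op 16 (git add a.txt): modified={c.txt} staged={a.txt, b.txt}
After op 17 (modify d.txt): modified={c.txt, d.txt} staged={a.txt, b.txt}
After op 18 (modify a.txt): modified={a.txt, c.txt, d.txt} staged={a.txt, b.txt}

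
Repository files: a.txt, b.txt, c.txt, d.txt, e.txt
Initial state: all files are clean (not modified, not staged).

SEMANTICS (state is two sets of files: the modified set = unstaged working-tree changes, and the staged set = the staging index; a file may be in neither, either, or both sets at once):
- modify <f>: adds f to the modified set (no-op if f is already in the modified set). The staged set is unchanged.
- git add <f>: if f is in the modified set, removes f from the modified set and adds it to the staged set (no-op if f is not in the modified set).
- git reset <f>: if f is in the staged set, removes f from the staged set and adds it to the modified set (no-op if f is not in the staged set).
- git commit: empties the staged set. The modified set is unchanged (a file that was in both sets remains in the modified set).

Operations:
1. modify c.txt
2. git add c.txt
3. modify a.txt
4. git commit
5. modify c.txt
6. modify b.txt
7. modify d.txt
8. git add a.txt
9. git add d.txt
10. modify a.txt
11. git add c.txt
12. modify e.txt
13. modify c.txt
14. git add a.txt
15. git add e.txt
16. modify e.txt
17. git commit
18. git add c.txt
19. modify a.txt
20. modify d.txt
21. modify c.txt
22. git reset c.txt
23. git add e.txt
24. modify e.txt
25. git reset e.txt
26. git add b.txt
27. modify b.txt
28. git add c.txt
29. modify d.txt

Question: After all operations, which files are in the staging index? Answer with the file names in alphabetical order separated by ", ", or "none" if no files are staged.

Answer: b.txt, c.txt

Derivation:
After op 1 (modify c.txt): modified={c.txt} staged={none}
After op 2 (git add c.txt): modified={none} staged={c.txt}
After op 3 (modify a.txt): modified={a.txt} staged={c.txt}
After op 4 (git commit): modified={a.txt} staged={none}
After op 5 (modify c.txt): modified={a.txt, c.txt} staged={none}
After op 6 (modify b.txt): modified={a.txt, b.txt, c.txt} staged={none}
After op 7 (modify d.txt): modified={a.txt, b.txt, c.txt, d.txt} staged={none}
After op 8 (git add a.txt): modified={b.txt, c.txt, d.txt} staged={a.txt}
After op 9 (git add d.txt): modified={b.txt, c.txt} staged={a.txt, d.txt}
After op 10 (modify a.txt): modified={a.txt, b.txt, c.txt} staged={a.txt, d.txt}
After op 11 (git add c.txt): modified={a.txt, b.txt} staged={a.txt, c.txt, d.txt}
After op 12 (modify e.txt): modified={a.txt, b.txt, e.txt} staged={a.txt, c.txt, d.txt}
After op 13 (modify c.txt): modified={a.txt, b.txt, c.txt, e.txt} staged={a.txt, c.txt, d.txt}
After op 14 (git add a.txt): modified={b.txt, c.txt, e.txt} staged={a.txt, c.txt, d.txt}
After op 15 (git add e.txt): modified={b.txt, c.txt} staged={a.txt, c.txt, d.txt, e.txt}
After op 16 (modify e.txt): modified={b.txt, c.txt, e.txt} staged={a.txt, c.txt, d.txt, e.txt}
After op 17 (git commit): modified={b.txt, c.txt, e.txt} staged={none}
After op 18 (git add c.txt): modified={b.txt, e.txt} staged={c.txt}
After op 19 (modify a.txt): modified={a.txt, b.txt, e.txt} staged={c.txt}
After op 20 (modify d.txt): modified={a.txt, b.txt, d.txt, e.txt} staged={c.txt}
After op 21 (modify c.txt): modified={a.txt, b.txt, c.txt, d.txt, e.txt} staged={c.txt}
After op 22 (git reset c.txt): modified={a.txt, b.txt, c.txt, d.txt, e.txt} staged={none}
After op 23 (git add e.txt): modified={a.txt, b.txt, c.txt, d.txt} staged={e.txt}
After op 24 (modify e.txt): modified={a.txt, b.txt, c.txt, d.txt, e.txt} staged={e.txt}
After op 25 (git reset e.txt): modified={a.txt, b.txt, c.txt, d.txt, e.txt} staged={none}
After op 26 (git add b.txt): modified={a.txt, c.txt, d.txt, e.txt} staged={b.txt}
After op 27 (modify b.txt): modified={a.txt, b.txt, c.txt, d.txt, e.txt} staged={b.txt}
After op 28 (git add c.txt): modified={a.txt, b.txt, d.txt, e.txt} staged={b.txt, c.txt}
After op 29 (modify d.txt): modified={a.txt, b.txt, d.txt, e.txt} staged={b.txt, c.txt}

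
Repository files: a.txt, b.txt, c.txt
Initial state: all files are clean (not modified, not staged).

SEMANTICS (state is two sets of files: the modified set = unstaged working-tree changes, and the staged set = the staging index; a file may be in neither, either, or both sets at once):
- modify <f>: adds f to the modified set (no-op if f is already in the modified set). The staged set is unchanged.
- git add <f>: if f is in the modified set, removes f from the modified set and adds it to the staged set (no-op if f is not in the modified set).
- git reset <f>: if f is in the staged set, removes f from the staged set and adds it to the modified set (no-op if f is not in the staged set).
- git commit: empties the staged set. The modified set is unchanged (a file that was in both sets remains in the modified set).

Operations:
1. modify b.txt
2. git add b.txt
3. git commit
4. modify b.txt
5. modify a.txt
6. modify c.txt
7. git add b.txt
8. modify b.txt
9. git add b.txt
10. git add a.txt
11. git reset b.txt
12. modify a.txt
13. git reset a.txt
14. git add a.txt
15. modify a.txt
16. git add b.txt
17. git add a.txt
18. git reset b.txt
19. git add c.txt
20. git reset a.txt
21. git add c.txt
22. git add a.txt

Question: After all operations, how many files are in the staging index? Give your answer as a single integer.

After op 1 (modify b.txt): modified={b.txt} staged={none}
After op 2 (git add b.txt): modified={none} staged={b.txt}
After op 3 (git commit): modified={none} staged={none}
After op 4 (modify b.txt): modified={b.txt} staged={none}
After op 5 (modify a.txt): modified={a.txt, b.txt} staged={none}
After op 6 (modify c.txt): modified={a.txt, b.txt, c.txt} staged={none}
After op 7 (git add b.txt): modified={a.txt, c.txt} staged={b.txt}
After op 8 (modify b.txt): modified={a.txt, b.txt, c.txt} staged={b.txt}
After op 9 (git add b.txt): modified={a.txt, c.txt} staged={b.txt}
After op 10 (git add a.txt): modified={c.txt} staged={a.txt, b.txt}
After op 11 (git reset b.txt): modified={b.txt, c.txt} staged={a.txt}
After op 12 (modify a.txt): modified={a.txt, b.txt, c.txt} staged={a.txt}
After op 13 (git reset a.txt): modified={a.txt, b.txt, c.txt} staged={none}
After op 14 (git add a.txt): modified={b.txt, c.txt} staged={a.txt}
After op 15 (modify a.txt): modified={a.txt, b.txt, c.txt} staged={a.txt}
After op 16 (git add b.txt): modified={a.txt, c.txt} staged={a.txt, b.txt}
After op 17 (git add a.txt): modified={c.txt} staged={a.txt, b.txt}
After op 18 (git reset b.txt): modified={b.txt, c.txt} staged={a.txt}
After op 19 (git add c.txt): modified={b.txt} staged={a.txt, c.txt}
After op 20 (git reset a.txt): modified={a.txt, b.txt} staged={c.txt}
After op 21 (git add c.txt): modified={a.txt, b.txt} staged={c.txt}
After op 22 (git add a.txt): modified={b.txt} staged={a.txt, c.txt}
Final staged set: {a.txt, c.txt} -> count=2

Answer: 2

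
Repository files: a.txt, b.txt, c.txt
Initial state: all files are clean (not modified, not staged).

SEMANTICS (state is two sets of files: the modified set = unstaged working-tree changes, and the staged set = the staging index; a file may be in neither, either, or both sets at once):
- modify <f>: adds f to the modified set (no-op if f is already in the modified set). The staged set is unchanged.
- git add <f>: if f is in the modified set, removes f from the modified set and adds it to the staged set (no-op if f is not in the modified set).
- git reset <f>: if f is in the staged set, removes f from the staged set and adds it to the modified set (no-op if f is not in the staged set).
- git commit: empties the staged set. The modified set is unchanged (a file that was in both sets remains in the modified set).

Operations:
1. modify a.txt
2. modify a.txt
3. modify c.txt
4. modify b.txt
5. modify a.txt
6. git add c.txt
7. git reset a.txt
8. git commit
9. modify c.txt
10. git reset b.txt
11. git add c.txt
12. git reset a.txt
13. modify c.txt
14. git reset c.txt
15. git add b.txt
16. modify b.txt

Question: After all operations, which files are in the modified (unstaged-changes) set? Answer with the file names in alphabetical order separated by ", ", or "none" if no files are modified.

Answer: a.txt, b.txt, c.txt

Derivation:
After op 1 (modify a.txt): modified={a.txt} staged={none}
After op 2 (modify a.txt): modified={a.txt} staged={none}
After op 3 (modify c.txt): modified={a.txt, c.txt} staged={none}
After op 4 (modify b.txt): modified={a.txt, b.txt, c.txt} staged={none}
After op 5 (modify a.txt): modified={a.txt, b.txt, c.txt} staged={none}
After op 6 (git add c.txt): modified={a.txt, b.txt} staged={c.txt}
After op 7 (git reset a.txt): modified={a.txt, b.txt} staged={c.txt}
After op 8 (git commit): modified={a.txt, b.txt} staged={none}
After op 9 (modify c.txt): modified={a.txt, b.txt, c.txt} staged={none}
After op 10 (git reset b.txt): modified={a.txt, b.txt, c.txt} staged={none}
After op 11 (git add c.txt): modified={a.txt, b.txt} staged={c.txt}
After op 12 (git reset a.txt): modified={a.txt, b.txt} staged={c.txt}
After op 13 (modify c.txt): modified={a.txt, b.txt, c.txt} staged={c.txt}
After op 14 (git reset c.txt): modified={a.txt, b.txt, c.txt} staged={none}
After op 15 (git add b.txt): modified={a.txt, c.txt} staged={b.txt}
After op 16 (modify b.txt): modified={a.txt, b.txt, c.txt} staged={b.txt}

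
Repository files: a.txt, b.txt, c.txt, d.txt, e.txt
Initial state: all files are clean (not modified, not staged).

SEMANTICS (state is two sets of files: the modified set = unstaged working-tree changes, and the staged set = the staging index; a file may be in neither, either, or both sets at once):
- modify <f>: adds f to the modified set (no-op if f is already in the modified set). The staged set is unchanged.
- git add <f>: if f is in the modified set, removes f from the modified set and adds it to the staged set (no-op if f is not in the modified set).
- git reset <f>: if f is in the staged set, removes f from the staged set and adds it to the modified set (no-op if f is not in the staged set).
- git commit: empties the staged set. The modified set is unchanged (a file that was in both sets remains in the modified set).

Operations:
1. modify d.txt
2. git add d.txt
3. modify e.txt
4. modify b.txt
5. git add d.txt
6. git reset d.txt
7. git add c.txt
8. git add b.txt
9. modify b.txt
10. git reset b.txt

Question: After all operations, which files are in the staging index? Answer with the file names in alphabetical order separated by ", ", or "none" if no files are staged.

Answer: none

Derivation:
After op 1 (modify d.txt): modified={d.txt} staged={none}
After op 2 (git add d.txt): modified={none} staged={d.txt}
After op 3 (modify e.txt): modified={e.txt} staged={d.txt}
After op 4 (modify b.txt): modified={b.txt, e.txt} staged={d.txt}
After op 5 (git add d.txt): modified={b.txt, e.txt} staged={d.txt}
After op 6 (git reset d.txt): modified={b.txt, d.txt, e.txt} staged={none}
After op 7 (git add c.txt): modified={b.txt, d.txt, e.txt} staged={none}
After op 8 (git add b.txt): modified={d.txt, e.txt} staged={b.txt}
After op 9 (modify b.txt): modified={b.txt, d.txt, e.txt} staged={b.txt}
After op 10 (git reset b.txt): modified={b.txt, d.txt, e.txt} staged={none}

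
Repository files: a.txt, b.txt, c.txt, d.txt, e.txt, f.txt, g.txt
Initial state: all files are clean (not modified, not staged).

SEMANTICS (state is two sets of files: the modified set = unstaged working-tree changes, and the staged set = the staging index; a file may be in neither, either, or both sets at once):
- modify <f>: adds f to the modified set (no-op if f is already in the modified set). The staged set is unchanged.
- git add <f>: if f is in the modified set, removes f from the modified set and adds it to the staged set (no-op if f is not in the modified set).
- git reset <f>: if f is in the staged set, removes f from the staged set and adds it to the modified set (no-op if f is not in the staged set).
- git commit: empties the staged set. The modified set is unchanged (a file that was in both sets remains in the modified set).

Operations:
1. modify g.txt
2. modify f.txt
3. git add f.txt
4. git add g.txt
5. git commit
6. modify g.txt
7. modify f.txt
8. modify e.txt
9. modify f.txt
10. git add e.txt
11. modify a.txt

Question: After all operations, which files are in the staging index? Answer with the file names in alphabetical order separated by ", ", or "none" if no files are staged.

Answer: e.txt

Derivation:
After op 1 (modify g.txt): modified={g.txt} staged={none}
After op 2 (modify f.txt): modified={f.txt, g.txt} staged={none}
After op 3 (git add f.txt): modified={g.txt} staged={f.txt}
After op 4 (git add g.txt): modified={none} staged={f.txt, g.txt}
After op 5 (git commit): modified={none} staged={none}
After op 6 (modify g.txt): modified={g.txt} staged={none}
After op 7 (modify f.txt): modified={f.txt, g.txt} staged={none}
After op 8 (modify e.txt): modified={e.txt, f.txt, g.txt} staged={none}
After op 9 (modify f.txt): modified={e.txt, f.txt, g.txt} staged={none}
After op 10 (git add e.txt): modified={f.txt, g.txt} staged={e.txt}
After op 11 (modify a.txt): modified={a.txt, f.txt, g.txt} staged={e.txt}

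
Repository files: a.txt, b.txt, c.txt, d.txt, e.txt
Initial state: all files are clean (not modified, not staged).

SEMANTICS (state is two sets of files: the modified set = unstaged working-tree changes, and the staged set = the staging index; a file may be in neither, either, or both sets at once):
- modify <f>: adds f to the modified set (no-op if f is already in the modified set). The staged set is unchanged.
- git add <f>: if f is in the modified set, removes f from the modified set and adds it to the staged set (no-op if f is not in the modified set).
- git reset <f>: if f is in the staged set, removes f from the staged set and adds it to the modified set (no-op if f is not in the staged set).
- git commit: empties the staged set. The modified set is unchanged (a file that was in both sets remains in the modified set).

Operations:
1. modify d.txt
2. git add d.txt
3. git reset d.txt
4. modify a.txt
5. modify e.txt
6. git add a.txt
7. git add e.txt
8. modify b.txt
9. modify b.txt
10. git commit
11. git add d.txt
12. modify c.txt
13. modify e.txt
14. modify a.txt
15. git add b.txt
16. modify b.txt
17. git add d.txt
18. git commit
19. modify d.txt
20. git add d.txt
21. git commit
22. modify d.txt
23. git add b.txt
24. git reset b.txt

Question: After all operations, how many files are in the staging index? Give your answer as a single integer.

After op 1 (modify d.txt): modified={d.txt} staged={none}
After op 2 (git add d.txt): modified={none} staged={d.txt}
After op 3 (git reset d.txt): modified={d.txt} staged={none}
After op 4 (modify a.txt): modified={a.txt, d.txt} staged={none}
After op 5 (modify e.txt): modified={a.txt, d.txt, e.txt} staged={none}
After op 6 (git add a.txt): modified={d.txt, e.txt} staged={a.txt}
After op 7 (git add e.txt): modified={d.txt} staged={a.txt, e.txt}
After op 8 (modify b.txt): modified={b.txt, d.txt} staged={a.txt, e.txt}
After op 9 (modify b.txt): modified={b.txt, d.txt} staged={a.txt, e.txt}
After op 10 (git commit): modified={b.txt, d.txt} staged={none}
After op 11 (git add d.txt): modified={b.txt} staged={d.txt}
After op 12 (modify c.txt): modified={b.txt, c.txt} staged={d.txt}
After op 13 (modify e.txt): modified={b.txt, c.txt, e.txt} staged={d.txt}
After op 14 (modify a.txt): modified={a.txt, b.txt, c.txt, e.txt} staged={d.txt}
After op 15 (git add b.txt): modified={a.txt, c.txt, e.txt} staged={b.txt, d.txt}
After op 16 (modify b.txt): modified={a.txt, b.txt, c.txt, e.txt} staged={b.txt, d.txt}
After op 17 (git add d.txt): modified={a.txt, b.txt, c.txt, e.txt} staged={b.txt, d.txt}
After op 18 (git commit): modified={a.txt, b.txt, c.txt, e.txt} staged={none}
After op 19 (modify d.txt): modified={a.txt, b.txt, c.txt, d.txt, e.txt} staged={none}
After op 20 (git add d.txt): modified={a.txt, b.txt, c.txt, e.txt} staged={d.txt}
After op 21 (git commit): modified={a.txt, b.txt, c.txt, e.txt} staged={none}
After op 22 (modify d.txt): modified={a.txt, b.txt, c.txt, d.txt, e.txt} staged={none}
After op 23 (git add b.txt): modified={a.txt, c.txt, d.txt, e.txt} staged={b.txt}
After op 24 (git reset b.txt): modified={a.txt, b.txt, c.txt, d.txt, e.txt} staged={none}
Final staged set: {none} -> count=0

Answer: 0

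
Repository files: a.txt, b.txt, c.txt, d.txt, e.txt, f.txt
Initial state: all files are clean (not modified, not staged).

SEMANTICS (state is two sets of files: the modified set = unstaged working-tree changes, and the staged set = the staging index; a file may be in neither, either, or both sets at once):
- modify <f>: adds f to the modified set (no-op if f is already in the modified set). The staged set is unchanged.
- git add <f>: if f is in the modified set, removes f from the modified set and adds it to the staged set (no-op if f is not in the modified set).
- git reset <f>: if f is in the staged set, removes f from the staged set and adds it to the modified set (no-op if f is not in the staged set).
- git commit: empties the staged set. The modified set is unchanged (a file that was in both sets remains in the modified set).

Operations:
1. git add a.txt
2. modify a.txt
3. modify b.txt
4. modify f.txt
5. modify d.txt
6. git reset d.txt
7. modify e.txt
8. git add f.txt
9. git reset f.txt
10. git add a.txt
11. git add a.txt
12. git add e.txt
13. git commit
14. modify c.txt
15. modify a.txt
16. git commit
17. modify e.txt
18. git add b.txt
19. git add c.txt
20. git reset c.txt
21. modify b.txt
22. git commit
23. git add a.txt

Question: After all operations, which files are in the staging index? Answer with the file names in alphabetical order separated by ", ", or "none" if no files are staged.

After op 1 (git add a.txt): modified={none} staged={none}
After op 2 (modify a.txt): modified={a.txt} staged={none}
After op 3 (modify b.txt): modified={a.txt, b.txt} staged={none}
After op 4 (modify f.txt): modified={a.txt, b.txt, f.txt} staged={none}
After op 5 (modify d.txt): modified={a.txt, b.txt, d.txt, f.txt} staged={none}
After op 6 (git reset d.txt): modified={a.txt, b.txt, d.txt, f.txt} staged={none}
After op 7 (modify e.txt): modified={a.txt, b.txt, d.txt, e.txt, f.txt} staged={none}
After op 8 (git add f.txt): modified={a.txt, b.txt, d.txt, e.txt} staged={f.txt}
After op 9 (git reset f.txt): modified={a.txt, b.txt, d.txt, e.txt, f.txt} staged={none}
After op 10 (git add a.txt): modified={b.txt, d.txt, e.txt, f.txt} staged={a.txt}
After op 11 (git add a.txt): modified={b.txt, d.txt, e.txt, f.txt} staged={a.txt}
After op 12 (git add e.txt): modified={b.txt, d.txt, f.txt} staged={a.txt, e.txt}
After op 13 (git commit): modified={b.txt, d.txt, f.txt} staged={none}
After op 14 (modify c.txt): modified={b.txt, c.txt, d.txt, f.txt} staged={none}
After op 15 (modify a.txt): modified={a.txt, b.txt, c.txt, d.txt, f.txt} staged={none}
After op 16 (git commit): modified={a.txt, b.txt, c.txt, d.txt, f.txt} staged={none}
After op 17 (modify e.txt): modified={a.txt, b.txt, c.txt, d.txt, e.txt, f.txt} staged={none}
After op 18 (git add b.txt): modified={a.txt, c.txt, d.txt, e.txt, f.txt} staged={b.txt}
After op 19 (git add c.txt): modified={a.txt, d.txt, e.txt, f.txt} staged={b.txt, c.txt}
After op 20 (git reset c.txt): modified={a.txt, c.txt, d.txt, e.txt, f.txt} staged={b.txt}
After op 21 (modify b.txt): modified={a.txt, b.txt, c.txt, d.txt, e.txt, f.txt} staged={b.txt}
After op 22 (git commit): modified={a.txt, b.txt, c.txt, d.txt, e.txt, f.txt} staged={none}
After op 23 (git add a.txt): modified={b.txt, c.txt, d.txt, e.txt, f.txt} staged={a.txt}

Answer: a.txt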